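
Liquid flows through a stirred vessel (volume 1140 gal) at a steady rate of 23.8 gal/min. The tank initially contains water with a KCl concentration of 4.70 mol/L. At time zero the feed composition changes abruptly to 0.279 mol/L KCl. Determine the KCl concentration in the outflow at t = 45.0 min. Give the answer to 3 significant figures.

2.01 mol/L

Transient balance on the dissolved component: V dC/dt = Q(C_in − C).
Rewrite as dC/dt + C/τ = C_in/τ, τ = V/Q = 47.899 min.
Integrating: C(t) = C_in + (C₀ − C_in) e^(−t/τ).
C(45.0) = 0.279 + (4.70 − 0.279)·e^(−45.0/47.899) = 0.279 + (4.4210)·0.39083 = 2.0069 mol/L.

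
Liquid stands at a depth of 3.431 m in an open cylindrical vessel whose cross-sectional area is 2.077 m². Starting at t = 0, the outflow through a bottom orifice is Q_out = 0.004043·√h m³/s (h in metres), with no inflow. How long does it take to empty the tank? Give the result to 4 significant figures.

A dh/dt = −Q_out = −0.004043 √h.
This is separable: 2 d(√h)/dt = −0.004043/A, so √h = √h₀ − (0.004043/(2A)) t.
Tank is empty when √h = 0: t_empty = 2A√h₀/0.004043.
t_empty = 2·2.077·√3.431/0.004043 = 4.15400·1.85230/0.004043 = 1903.15 s.

1903 s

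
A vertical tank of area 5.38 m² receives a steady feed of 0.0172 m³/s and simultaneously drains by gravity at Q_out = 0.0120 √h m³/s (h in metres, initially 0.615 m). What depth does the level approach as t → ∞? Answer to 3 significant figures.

2.05 m

A dh/dt = Q_in − 0.0120 √h. Steady state requires inflow = outflow:
Q_in = 0.0120 √h_ss ⇒ √h_ss = 0.0172/0.0120 = 1.4333.
h_ss = 1.4333² = 2.0544 m. (Since h₀ = 0.615 m < h_ss, the level will rise toward this value.)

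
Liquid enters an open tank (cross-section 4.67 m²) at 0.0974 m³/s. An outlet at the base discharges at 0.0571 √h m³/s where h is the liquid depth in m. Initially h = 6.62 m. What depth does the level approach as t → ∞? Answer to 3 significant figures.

A dh/dt = Q_in − 0.0571 √h. Steady state requires inflow = outflow:
Q_in = 0.0571 √h_ss ⇒ √h_ss = 0.0974/0.0571 = 1.7058.
h_ss = 1.7058² = 2.9097 m. (Since h₀ = 6.62 m > h_ss, the level will fall toward this value.)

2.91 m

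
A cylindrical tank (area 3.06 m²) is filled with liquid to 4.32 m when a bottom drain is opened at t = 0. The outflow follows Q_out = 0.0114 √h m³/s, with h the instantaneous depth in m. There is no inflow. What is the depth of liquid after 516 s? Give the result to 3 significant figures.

1.25 m

A dh/dt = −Q_out = −0.0114 √h.
∫ h^(−1/2) dh = −(0.0114/A) ∫ dt, giving 2√h = 2√h₀ − (0.0114/A) t.
√h = √4.32 − 0.0114·516/(2·3.06) = 2.0785 − 0.96118 = 1.1173.
h = 1.1173² = 1.2483 m.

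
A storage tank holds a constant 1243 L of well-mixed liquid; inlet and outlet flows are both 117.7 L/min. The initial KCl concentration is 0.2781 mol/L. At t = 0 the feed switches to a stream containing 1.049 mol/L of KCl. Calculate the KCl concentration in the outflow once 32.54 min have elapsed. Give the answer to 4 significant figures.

Mass balance on the solute (V constant): V dC/dt = Q(C_in − C).
So dC/dt = (C_in − C)/τ with τ = V/Q = 1243/117.7 = 10.5607 min.
Integrating: C(t) = C_in + (C₀ − C_in) e^(−t/τ).
C(32.54) = 1.049 + (0.2781 − 1.049)·e^(−32.54/10.5607) = 1.049 + (-0.770900)·0.0459032 = 1.01361 mol/L.

1.014 mol/L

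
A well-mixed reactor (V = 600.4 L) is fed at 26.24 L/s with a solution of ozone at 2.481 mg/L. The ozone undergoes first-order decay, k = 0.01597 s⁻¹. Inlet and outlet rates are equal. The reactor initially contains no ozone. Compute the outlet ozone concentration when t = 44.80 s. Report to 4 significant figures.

1.692 mg/L

Accumulation = in − out − consumed: V dC/dt = Q C_in − Q C − k V C.
dC/dt = (Q/V) C_in − (Q/V + k) C; effective rate a = Q/V + k = 0.0437042 + 0.01597 = 0.0596742 s⁻¹.
C_ss = Q C_in/(Q + kV) = 1.81704 mg/L; C(t) = C_ss + (C₀ − C_ss) e^(−a t).
C(44.80) = 1.81704 + (-1.81704)·e^(−0.0596742·44.80) = 1.81704 + (-1.81704)·0.0690169 = 1.69163 mg/L.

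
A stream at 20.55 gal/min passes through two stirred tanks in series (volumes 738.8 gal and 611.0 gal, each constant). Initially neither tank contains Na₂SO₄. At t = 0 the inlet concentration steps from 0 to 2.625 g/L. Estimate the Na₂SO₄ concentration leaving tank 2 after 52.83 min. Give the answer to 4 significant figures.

Species balance on tank i: dCᵢ/dt = (Cᵢ₋₁ − Cᵢ)/τᵢ with τᵢ = Vᵢ/Q.
τ₁ = 738.8/20.55 = 35.9513 min; τ₂ = 611.0/20.55 = 29.7324 min.
Solving the cascade with C₁(0)=C₂(0)=0 gives C₂(t) = C_in[1 − (τ₁ e^(−t/τ₁) − τ₂ e^(−t/τ₂))/(τ₁ − τ₂)].
At t = 52.83: e^(−t/τ₁) = 0.230044, e^(−t/τ₂) = 0.169170.
C₂ = 2.625·[1 − (35.9513·0.230044 − 29.7324·0.169170)/(6.21898)] = 2.625·0.478925 = 1.25718 g/L.

1.257 g/L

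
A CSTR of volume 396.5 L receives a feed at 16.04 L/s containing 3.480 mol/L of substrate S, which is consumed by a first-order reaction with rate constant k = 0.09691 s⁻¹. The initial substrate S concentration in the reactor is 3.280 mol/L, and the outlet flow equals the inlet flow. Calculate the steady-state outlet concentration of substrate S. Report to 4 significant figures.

Accumulation = in − out − consumed: V dC/dt = Q C_in − Q C − k V C.
Steady state (dC/dt = 0): C_ss = Q C_in/(Q + kV) = C_in/(1 + kV/Q).
C_ss = 16.04·3.480/(16.04 + 0.09691·396.5) = 55.8192/54.4648 = 1.02487 mol/L.

1.025 mol/L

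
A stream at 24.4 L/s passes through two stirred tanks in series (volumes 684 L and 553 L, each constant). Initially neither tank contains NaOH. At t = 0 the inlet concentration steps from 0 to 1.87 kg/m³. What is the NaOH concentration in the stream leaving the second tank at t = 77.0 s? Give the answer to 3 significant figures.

Time constants: τᵢ = Vᵢ/Q for each well-mixed tank.
τ₁ = 684/24.4 = 28.033 s; τ₂ = 553/24.4 = 22.664 s.
Solving the cascade with C₁(0)=C₂(0)=0 gives C₂(t) = C_in[1 − (τ₁ e^(−t/τ₁) − τ₂ e^(−t/τ₂))/(τ₁ − τ₂)].
At t = 77.0: e^(−t/τ₁) = 0.064134, e^(−t/τ₂) = 0.033458.
C₂ = 1.87·[1 − (28.033·0.064134 − 22.664·0.033458)/(5.3689)] = 1.87·0.80637 = 1.5079 kg/m³.

1.51 kg/m³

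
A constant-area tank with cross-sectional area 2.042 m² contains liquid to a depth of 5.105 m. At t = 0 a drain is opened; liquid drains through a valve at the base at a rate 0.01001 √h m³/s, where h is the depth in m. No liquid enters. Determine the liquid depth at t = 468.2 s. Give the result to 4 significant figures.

A dh/dt = −Q_out = −0.01001 √h.
∫ h^(−1/2) dh = −(0.01001/A) ∫ dt, giving 2√h = 2√h₀ − (0.01001/A) t.
√h = √5.105 − 0.01001·468.2/(2·2.042) = 2.25942 − 1.14757 = 1.11185.
h = 1.11185² = 1.23622 m.

1.236 m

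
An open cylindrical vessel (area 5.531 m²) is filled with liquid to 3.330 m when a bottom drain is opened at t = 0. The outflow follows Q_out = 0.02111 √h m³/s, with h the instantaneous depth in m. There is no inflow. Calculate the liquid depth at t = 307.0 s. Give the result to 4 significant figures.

1.535 m

Mass balance (ρ constant): A dh/dt = −0.02111 √h.
This is separable: 2 d(√h)/dt = −0.02111/A, so √h = √h₀ − (0.02111/(2A)) t.
√h = √3.330 − 0.02111·307.0/(2·5.531) = 1.82483 − 0.585859 = 1.23897.
h = 1.23897² = 1.53505 m.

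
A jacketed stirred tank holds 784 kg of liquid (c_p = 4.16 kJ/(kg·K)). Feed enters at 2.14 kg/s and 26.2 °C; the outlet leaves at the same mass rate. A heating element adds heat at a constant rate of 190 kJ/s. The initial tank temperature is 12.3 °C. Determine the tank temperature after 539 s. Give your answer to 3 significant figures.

M c_p dT/dt = ṁ c_p (T_in − T) + Q̇.
τ = M/ṁ = 366.36 s; T_ss = T_in + Q̇/(ṁ c_p) = 26.2 + 190/(2.14·4.16) = 47.543 °C.
Integrating: T(t) = T_ss + (T₀ − T_ss) e^(−t/τ).
T(539) = 47.543 + (-35.243)·e^(−539/366.36) = 47.543 + (-35.243)·0.22964 = 39.450 °C.

39.4 °C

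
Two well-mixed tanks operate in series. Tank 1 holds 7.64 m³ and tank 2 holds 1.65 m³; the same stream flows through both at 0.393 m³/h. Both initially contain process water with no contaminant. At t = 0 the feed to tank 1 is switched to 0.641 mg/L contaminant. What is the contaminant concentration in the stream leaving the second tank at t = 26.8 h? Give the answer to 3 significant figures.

Time constants: τᵢ = Vᵢ/Q for each well-mixed tank.
τ₁ = 7.64/0.393 = 19.440 h; τ₂ = 1.65/0.393 = 4.1985 h.
Tank 1: C₁ = C_in(1 − e^(−t/τ₁)). Tank 2 (τ₁ ≠ τ₂): C₂ = C_in[1 − (τ₁ e^(−t/τ₁) − τ₂ e^(−t/τ₂))/(τ₁ − τ₂)].
At t = 26.8: e^(−t/τ₁) = 0.25193, e^(−t/τ₂) = 0.0016896.
C₂ = 0.641·[1 − (19.440·0.25193 − 4.1985·0.0016896)/(15.242)] = 0.641·0.67913 = 0.43532 mg/L.

0.435 mg/L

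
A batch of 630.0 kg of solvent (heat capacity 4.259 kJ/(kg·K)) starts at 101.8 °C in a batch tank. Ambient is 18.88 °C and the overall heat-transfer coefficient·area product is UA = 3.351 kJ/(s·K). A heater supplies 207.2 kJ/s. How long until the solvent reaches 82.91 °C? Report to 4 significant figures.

Energy balance: M c_p dT/dt = −UA(T − T_amb) + Q̇.
τ = M c_p/UA = 800.707 s; T_ss = T_amb + Q̇/UA = 18.88 + 207.2/3.351 = 80.7123 °C.
T(t) = T_ss + (T₀ − T_ss)e^(−t/τ); set T = 82.91:
t = −τ ln[(T − T_ss)/(T₀ − T_ss)] = −800.707 · ln(0.104218) = 1810.62 s.

1811 s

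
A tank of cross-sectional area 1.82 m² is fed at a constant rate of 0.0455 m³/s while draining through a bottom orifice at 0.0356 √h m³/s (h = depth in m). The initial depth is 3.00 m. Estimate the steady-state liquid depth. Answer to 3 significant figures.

1.63 m

Unsteady balance on liquid volume: A dh/dt = Q_in − 0.0356 √h. At steady state dh/dt = 0:
Q_in = 0.0356 √h_ss ⇒ √h_ss = 0.0455/0.0356 = 1.2781.
h_ss = 1.2781² = 1.6335 m. (Since h₀ = 3.00 m > h_ss, the level will fall toward this value.)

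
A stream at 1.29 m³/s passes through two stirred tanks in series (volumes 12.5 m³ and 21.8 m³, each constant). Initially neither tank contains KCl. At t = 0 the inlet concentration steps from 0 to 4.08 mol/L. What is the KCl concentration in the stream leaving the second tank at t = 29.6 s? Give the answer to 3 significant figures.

2.68 mol/L

Time constants: τᵢ = Vᵢ/Q for each well-mixed tank.
τ₁ = 12.5/1.29 = 9.6899 s; τ₂ = 21.8/1.29 = 16.899 s.
Tank 1: C₁ = C_in(1 − e^(−t/τ₁)). Tank 2 (τ₁ ≠ τ₂): C₂ = C_in[1 − (τ₁ e^(−t/τ₁) − τ₂ e^(−t/τ₂))/(τ₁ − τ₂)].
At t = 29.6: e^(−t/τ₁) = 0.047136, e^(−t/τ₂) = 0.17350.
C₂ = 4.08·[1 − (9.6899·0.047136 − 16.899·0.17350)/(-7.2093)] = 4.08·0.65665 = 2.6791 mol/L.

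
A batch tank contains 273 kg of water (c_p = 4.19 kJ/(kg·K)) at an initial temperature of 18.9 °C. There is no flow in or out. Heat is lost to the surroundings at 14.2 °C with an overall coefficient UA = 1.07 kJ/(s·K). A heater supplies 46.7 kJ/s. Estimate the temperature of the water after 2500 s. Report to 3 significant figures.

54.1 °C

Lumped-capacitance energy balance: M c_p dT/dt = UA(T_amb − T) + Q̇.
dT/dt = (T_ss − T)/τ with T_ss = T_amb + Q̇/UA = 14.2 + 46.7/1.07 = 57.845 °C, τ = M c_p/UA = 273·4.19/1.07 = 1069.0 s.
Integrating: T(t) = T_ss + (T₀ − T_ss) e^(−t/τ).
T(2500) = 57.845 + (-38.945)·0.096467 = 54.088 °C.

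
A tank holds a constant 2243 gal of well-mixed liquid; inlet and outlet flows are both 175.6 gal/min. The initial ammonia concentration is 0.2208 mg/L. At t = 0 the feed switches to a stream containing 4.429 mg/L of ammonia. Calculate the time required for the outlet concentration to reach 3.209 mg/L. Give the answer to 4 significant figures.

Unsteady species balance (constant V, well mixed): V dC/dt = Q(C_in − C), so τ = V/Q = 12.7733 min.
C(t) = C_in + (C₀ − C_in) e^(−t/τ). Set C = 3.209 and solve for t:
e^(−t/τ) = (C − C_in)/(C₀ − C_in) = (3.209 − 4.429)/(0.2208 − 4.429) = 0.289910
t = −τ ln(…) = 12.7733 × 1.23818 = 15.8158 min.

15.82 min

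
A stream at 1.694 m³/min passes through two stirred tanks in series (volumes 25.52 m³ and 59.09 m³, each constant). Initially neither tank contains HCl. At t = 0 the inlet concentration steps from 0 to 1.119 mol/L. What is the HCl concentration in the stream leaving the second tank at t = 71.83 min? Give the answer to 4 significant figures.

0.8750 mol/L

Species balance on tank i: dCᵢ/dt = (Cᵢ₋₁ − Cᵢ)/τᵢ with τᵢ = Vᵢ/Q.
τ₁ = 25.52/1.694 = 15.0649 min; τ₂ = 59.09/1.694 = 34.8819 min.
Solving the cascade with C₁(0)=C₂(0)=0 gives C₂(t) = C_in[1 − (τ₁ e^(−t/τ₁) − τ₂ e^(−t/τ₂))/(τ₁ − τ₂)].
At t = 71.83: e^(−t/τ₁) = 0.00849714, e^(−t/τ₂) = 0.127552.
C₂ = 1.119·[1 − (15.0649·0.00849714 − 34.8819·0.127552)/(-19.8170)] = 1.119·0.781942 = 0.874994 mol/L.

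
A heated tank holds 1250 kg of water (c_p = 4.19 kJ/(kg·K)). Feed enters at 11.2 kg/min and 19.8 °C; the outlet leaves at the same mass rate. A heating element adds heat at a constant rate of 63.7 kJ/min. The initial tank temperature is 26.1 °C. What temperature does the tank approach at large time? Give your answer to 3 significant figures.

21.2 °C

M c_p dT/dt = ṁ c_p (T_in − T) + Q̇.
At steady state dT/dt = 0 ⇒ T_ss = T_in + Q̇/(ṁ c_p) = 19.8 + 63.7/(11.2·4.19) = 21.157 °C.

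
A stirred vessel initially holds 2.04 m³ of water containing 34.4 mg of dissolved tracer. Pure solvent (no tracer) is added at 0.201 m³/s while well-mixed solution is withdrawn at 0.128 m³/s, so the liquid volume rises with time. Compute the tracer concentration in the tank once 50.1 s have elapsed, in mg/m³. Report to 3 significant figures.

Total volume: dV/dt = Q_in − Q_out = 0.073000 m³/s, so V(t) = 2.04 + 0.073000 t and V(50.1) = 5.6973 m³.
Species balance (pure solvent in): dm/dt = −Q_out · m/V(t).
dm/m = −Q_out dt/(V₀ + 0.073000 t); integrating gives ln(m/m₀) = −(Q_out/(Q_in−Q_out)) ln(V/V₀).
m = m₀ (V₀/V)^(Q_out/(Q_in−Q_out)) = 34.4 × (2.04/5.6973)^(1.7534) = 5.6815 mg.
C = m/V = 5.6815/5.6973 = 0.99723 mg/m³.

0.997 mg/m³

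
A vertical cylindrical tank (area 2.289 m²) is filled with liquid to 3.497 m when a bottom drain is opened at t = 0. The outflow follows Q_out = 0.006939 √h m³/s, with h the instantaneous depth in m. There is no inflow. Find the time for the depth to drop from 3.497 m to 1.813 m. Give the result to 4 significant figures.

A dh/dt = −Q_out = −0.006939 √h.
∫ h^(−1/2) dh = −(0.006939/A) ∫ dt, giving 2√h = 2√h₀ − (0.006939/A) t.
t = 2A(√h₀ − √h)/0.006939 = 2·2.289·(√3.497 − √1.813)/0.006939
  = 4.57800 × (1.87003 − 1.34648) / 0.006939 = 345.412 s.

345.4 s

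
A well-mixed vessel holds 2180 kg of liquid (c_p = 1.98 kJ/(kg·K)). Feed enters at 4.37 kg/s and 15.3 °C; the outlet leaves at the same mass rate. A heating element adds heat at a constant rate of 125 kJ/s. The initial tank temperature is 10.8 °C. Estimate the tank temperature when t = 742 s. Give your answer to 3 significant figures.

Energy balance: M c_p dT/dt = ṁ c_p (T_in − T) + 125.
Rearrange: dT/dt = (T_ss − T)/τ with τ = M/ṁ = 498.86 s and T_ss = T_in + Q̇/(ṁ c_p) = 29.747 °C.
T approaches T_ss exponentially: T(t) = T_ss + (T₀ − T_ss) e^(−t/τ).
T(742) = 29.747 + (-18.947)·e^(−742/498.86) = 29.747 + (-18.947)·0.22596 = 25.465 °C.

25.5 °C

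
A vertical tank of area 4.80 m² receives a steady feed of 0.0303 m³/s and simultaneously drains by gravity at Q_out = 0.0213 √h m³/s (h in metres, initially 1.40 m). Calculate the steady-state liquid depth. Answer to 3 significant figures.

Level balance: A dh/dt = 0.0303 − 0.0213 √h. Setting dh/dt = 0:
Q_in = 0.0213 √h_ss ⇒ √h_ss = 0.0303/0.0213 = 1.4225.
h_ss = 1.4225² = 2.0236 m. (Since h₀ = 1.40 m < h_ss, the level will rise toward this value.)

2.02 m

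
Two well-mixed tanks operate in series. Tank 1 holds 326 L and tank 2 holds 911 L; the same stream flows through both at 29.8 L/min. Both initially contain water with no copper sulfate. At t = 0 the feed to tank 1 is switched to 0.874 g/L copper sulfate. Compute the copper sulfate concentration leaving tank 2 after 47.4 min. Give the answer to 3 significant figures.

0.592 g/L

Each tank obeys Vᵢ dCᵢ/dt = Q(Cᵢ₋₁ − Cᵢ), so τᵢ = Vᵢ/Q.
τ₁ = 326/29.8 = 10.940 min; τ₂ = 911/29.8 = 30.570 min.
Tank 1: C₁ = C_in(1 − e^(−t/τ₁)). Tank 2 (τ₁ ≠ τ₂): C₂ = C_in[1 − (τ₁ e^(−t/τ₁) − τ₂ e^(−t/τ₂))/(τ₁ − τ₂)].
At t = 47.4: e^(−t/τ₁) = 0.013130, e^(−t/τ₂) = 0.21214.
C₂ = 0.874·[1 − (10.940·0.013130 − 30.570·0.21214)/(-19.631)] = 0.874·0.67696 = 0.59166 g/L.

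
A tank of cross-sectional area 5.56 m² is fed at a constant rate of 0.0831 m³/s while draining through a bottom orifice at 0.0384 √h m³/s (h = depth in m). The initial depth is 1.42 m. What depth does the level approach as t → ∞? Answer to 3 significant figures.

Accumulation of liquid (constant cross-section A): A dh/dt = Q_in − 0.0384 √h. At steady state dh/dt = 0:
Q_in = 0.0384 √h_ss ⇒ √h_ss = 0.0831/0.0384 = 2.1641.
h_ss = 2.1641² = 4.6832 m. (Since h₀ = 1.42 m < h_ss, the level will rise toward this value.)

4.68 m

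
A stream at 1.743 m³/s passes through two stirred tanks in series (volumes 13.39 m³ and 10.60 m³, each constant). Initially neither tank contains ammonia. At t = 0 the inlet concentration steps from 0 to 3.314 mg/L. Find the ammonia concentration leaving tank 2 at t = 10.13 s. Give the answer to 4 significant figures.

Species balance on tank i: dCᵢ/dt = (Cᵢ₋₁ − Cᵢ)/τᵢ with τᵢ = Vᵢ/Q.
τ₁ = 13.39/1.743 = 7.68216 s; τ₂ = 10.60/1.743 = 6.08147 s.
Tank 1: C₁ = C_in(1 − e^(−t/τ₁)). Tank 2 (τ₁ ≠ τ₂): C₂ = C_in[1 − (τ₁ e^(−t/τ₁) − τ₂ e^(−t/τ₂))/(τ₁ − τ₂)].
At t = 10.13: e^(−t/τ₁) = 0.267499, e^(−t/τ₂) = 0.189055.
C₂ = 3.314·[1 − (7.68216·0.267499 − 6.08147·0.189055)/(1.60069)] = 3.314·0.434472 = 1.43984 mg/L.

1.440 mg/L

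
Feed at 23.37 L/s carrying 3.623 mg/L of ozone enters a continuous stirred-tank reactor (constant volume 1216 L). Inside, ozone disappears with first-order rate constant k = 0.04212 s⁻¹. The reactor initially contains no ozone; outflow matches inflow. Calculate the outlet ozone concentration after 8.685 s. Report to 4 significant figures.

0.4688 mg/L

V dC/dt = Q(C_in − C) − k V C.
This is linear with rate a = Q/V + k = 0.0613387 s⁻¹.
C_ss = Q C_in/(Q + kV) = 1.13516 mg/L; C(t) = C_ss + (C₀ − C_ss) e^(−a t).
C(8.685) = 1.13516 + (-1.13516)·e^(−0.0613387·8.685) = 1.13516 + (-1.13516)·0.587002 = 0.468820 mg/L.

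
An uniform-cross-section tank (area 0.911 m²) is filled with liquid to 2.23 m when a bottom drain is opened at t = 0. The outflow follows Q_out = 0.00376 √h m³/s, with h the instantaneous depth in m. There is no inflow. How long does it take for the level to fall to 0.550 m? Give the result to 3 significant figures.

364 s

Volume balance on the tank: A dh/dt = −0.00376 √h.
∫ h^(−1/2) dh = −(0.00376/A) ∫ dt, giving 2√h = 2√h₀ − (0.00376/A) t.
t = 2A(√h₀ − √h)/0.00376 = 2·0.911·(√2.23 − √0.550)/0.00376
  = 1.8220 × (1.4933 − 0.74162) / 0.00376 = 364.25 s.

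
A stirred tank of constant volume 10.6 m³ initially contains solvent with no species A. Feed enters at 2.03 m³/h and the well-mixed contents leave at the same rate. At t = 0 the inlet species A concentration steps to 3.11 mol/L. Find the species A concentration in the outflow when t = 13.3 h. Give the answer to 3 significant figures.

Mass balance on the solute (V constant): V dC/dt = Q(C_in − C).
Rewrite as dC/dt + C/τ = C_in/τ, τ = V/Q = 5.2217 h.
Integrating: C(t) = C_in + (C₀ − C_in) e^(−t/τ).
C(13.3) = 3.11 + (0 − 3.11)·e^(−13.3/5.2217) = 3.11 + (-3.1100)·0.078310 = 2.8665 mol/L.

2.87 mol/L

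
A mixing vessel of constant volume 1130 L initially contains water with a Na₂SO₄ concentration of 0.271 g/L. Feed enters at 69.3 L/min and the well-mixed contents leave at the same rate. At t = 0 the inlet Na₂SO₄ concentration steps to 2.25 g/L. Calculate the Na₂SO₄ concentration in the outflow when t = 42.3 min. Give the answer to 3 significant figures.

Transient balance on the dissolved component: V dC/dt = Q(C_in − C).
So dC/dt = (C_in − C)/τ with τ = V/Q = 1130/69.3 = 16.306 min.
C approaches C_in exponentially: C(t) = C_in + (C₀ − C_in) e^(−t/τ).
C(42.3) = 2.25 + (0.271 − 2.25)·e^(−42.3/16.306) = 2.25 + (-1.9790)·0.074709 = 2.1022 g/L.

2.10 g/L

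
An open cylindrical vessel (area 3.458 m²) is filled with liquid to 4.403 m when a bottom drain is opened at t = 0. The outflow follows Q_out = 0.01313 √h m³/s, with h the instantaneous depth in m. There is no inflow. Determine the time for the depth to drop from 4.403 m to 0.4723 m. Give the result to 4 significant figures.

743.3 s

With no inflow, A dh/dt = −0.01313 √h.
This is separable: 2 d(√h)/dt = −0.01313/A, so √h = √h₀ − (0.01313/(2A)) t.
t = 2A(√h₀ − √h)/0.01313 = 2·3.458·(√4.403 − √0.4723)/0.01313
  = 6.91600 × (2.09833 − 0.687241) / 0.01313 = 743.268 s.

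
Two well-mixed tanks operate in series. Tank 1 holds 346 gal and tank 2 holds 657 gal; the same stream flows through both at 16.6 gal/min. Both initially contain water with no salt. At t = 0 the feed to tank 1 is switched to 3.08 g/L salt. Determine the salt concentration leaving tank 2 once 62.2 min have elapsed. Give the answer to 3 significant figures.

Species balance on tank i: dCᵢ/dt = (Cᵢ₋₁ − Cᵢ)/τᵢ with τᵢ = Vᵢ/Q.
τ₁ = 346/16.6 = 20.843 min; τ₂ = 657/16.6 = 39.578 min.
Solving the cascade with C₁(0)=C₂(0)=0 gives C₂(t) = C_in[1 − (τ₁ e^(−t/τ₁) − τ₂ e^(−t/τ₂))/(τ₁ − τ₂)].
At t = 62.2: e^(−t/τ₁) = 0.050582, e^(−t/τ₂) = 0.20772.
C₂ = 3.08·[1 − (20.843·0.050582 − 39.578·0.20772)/(-18.735)] = 3.08·0.61746 = 1.9018 g/L.

1.90 g/L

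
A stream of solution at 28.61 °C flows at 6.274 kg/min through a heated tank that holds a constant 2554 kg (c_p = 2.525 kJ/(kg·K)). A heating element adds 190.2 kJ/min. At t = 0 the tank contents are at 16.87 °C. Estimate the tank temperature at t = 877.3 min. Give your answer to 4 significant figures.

37.86 °C

First-law balance (no shaft work): M c_p dT/dt = ṁ c_p (T_in − T) + 190.2.
τ = M/ṁ = 407.077 min; T_ss = T_in + Q̇/(ṁ c_p) = 28.61 + 190.2/(6.274·2.525) = 40.6162 °C.
Solution: T(t) = T_ss + (T₀ − T_ss) e^(−t/τ).
T(877.3) = 40.6162 + (-23.7462)·e^(−877.3/407.077) = 40.6162 + (-23.7462)·0.115889 = 37.8643 °C.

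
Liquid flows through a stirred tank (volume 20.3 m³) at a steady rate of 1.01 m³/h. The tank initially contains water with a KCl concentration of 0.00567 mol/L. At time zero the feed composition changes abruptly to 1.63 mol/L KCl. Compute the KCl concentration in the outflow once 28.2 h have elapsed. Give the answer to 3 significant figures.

Species balance on the tank: V dC/dt = Q(C_in − C).
Rewrite as dC/dt + C/τ = C_in/τ, τ = V/Q = 20.099 h.
Solution: C(t) = C_in + (C₀ − C_in) e^(−t/τ).
C(28.2) = 1.63 + (0.00567 − 1.63)·e^(−28.2/20.099) = 1.63 + (-1.6243)·0.24584 = 1.2307 mol/L.

1.23 mol/L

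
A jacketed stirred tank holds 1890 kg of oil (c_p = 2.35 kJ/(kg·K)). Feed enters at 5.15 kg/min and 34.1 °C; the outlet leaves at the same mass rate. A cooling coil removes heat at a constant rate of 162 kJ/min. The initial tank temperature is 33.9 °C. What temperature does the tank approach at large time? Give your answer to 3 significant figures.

20.7 °C

Heat balance on the well-mixed liquid: M c_p dT/dt = ṁ c_p (T_in − T) − 162.
At steady state dT/dt = 0 ⇒ T_ss = T_in − Q̇/(ṁ c_p) = 34.1 − 162/(5.15·2.35) = 20.714 °C.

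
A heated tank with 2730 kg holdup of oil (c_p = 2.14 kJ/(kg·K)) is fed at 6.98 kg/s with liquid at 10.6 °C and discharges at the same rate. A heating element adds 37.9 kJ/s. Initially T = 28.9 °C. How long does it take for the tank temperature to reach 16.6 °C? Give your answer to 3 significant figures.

593 s

Energy balance: M c_p dT/dt = ṁ c_p (T_in − T) + 37.9.
τ = M/ṁ = 391.12 s; T_ss = T_in + Q̇/(ṁ c_p) = 13.137 °C.
T(t) = T_ss + (T₀ − T_ss) e^(−t/τ). Set T = 16.6:
e^(−t/τ) = (16.6 − 13.137)/(28.9 − 13.137) = 0.21968
t = −391.12 · ln(0.21968) = 592.78 s.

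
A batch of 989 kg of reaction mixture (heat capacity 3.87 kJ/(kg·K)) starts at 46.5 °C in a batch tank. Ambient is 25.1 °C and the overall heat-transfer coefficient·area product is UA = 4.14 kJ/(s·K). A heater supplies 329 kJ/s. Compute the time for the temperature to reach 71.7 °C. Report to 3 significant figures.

Lumped-capacitance energy balance: M c_p dT/dt = UA(T_amb − T) + Q̇.
τ = M c_p/UA = 924.50 s; T_ss = T_amb + Q̇/UA = 25.1 + 329/4.14 = 104.57 °C.
T(t) = T_ss + (T₀ − T_ss)e^(−t/τ); set T = 71.7:
t = −τ ln[(T − T_ss)/(T₀ − T_ss)] = −924.50 · ln(0.56603) = 526.14 s.

526 s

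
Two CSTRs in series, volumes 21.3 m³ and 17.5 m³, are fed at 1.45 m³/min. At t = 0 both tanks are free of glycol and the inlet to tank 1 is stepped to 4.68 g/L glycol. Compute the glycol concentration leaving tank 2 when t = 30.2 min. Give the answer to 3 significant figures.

Species balance on tank i: dCᵢ/dt = (Cᵢ₋₁ − Cᵢ)/τᵢ with τᵢ = Vᵢ/Q.
τ₁ = 21.3/1.45 = 14.690 min; τ₂ = 17.5/1.45 = 12.069 min.
Solving the cascade with C₁(0)=C₂(0)=0 gives C₂(t) = C_in[1 − (τ₁ e^(−t/τ₁) − τ₂ e^(−t/τ₂))/(τ₁ − τ₂)].
At t = 30.2: e^(−t/τ₁) = 0.12798, e^(−t/τ₂) = 0.081898.
C₂ = 4.68·[1 − (14.690·0.12798 − 12.069·0.081898)/(2.6207)] = 4.68·0.65979 = 3.0878 g/L.

3.09 g/L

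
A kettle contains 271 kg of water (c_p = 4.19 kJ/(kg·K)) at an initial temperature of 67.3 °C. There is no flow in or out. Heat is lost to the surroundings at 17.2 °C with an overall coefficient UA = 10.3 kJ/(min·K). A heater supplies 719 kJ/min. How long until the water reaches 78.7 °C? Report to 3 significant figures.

Heat balance on the well-mixed liquid: M c_p dT/dt = −UA(T − T_amb) + Q̇.
τ = M c_p/UA = 110.24 min; T_ss = T_amb + Q̇/UA = 17.2 + 719/10.3 = 87.006 °C.
T(t) = T_ss + (T₀ − T_ss)e^(−t/τ); set T = 78.7:
t = −τ ln[(T − T_ss)/(T₀ − T_ss)] = −110.24 · ln(0.42149) = 95.244 min.

95.2 min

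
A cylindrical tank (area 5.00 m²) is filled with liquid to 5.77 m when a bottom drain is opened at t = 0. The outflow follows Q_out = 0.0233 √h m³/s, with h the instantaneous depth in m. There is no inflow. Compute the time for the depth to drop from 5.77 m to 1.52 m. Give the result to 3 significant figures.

502 s

With no inflow, A dh/dt = −0.0233 √h.
This is separable: 2 d(√h)/dt = −0.0233/A, so √h = √h₀ − (0.0233/(2A)) t.
t = 2A(√h₀ − √h)/0.0233 = 2·5.00·(√5.77 − √1.52)/0.0233
  = 10.000 × (2.4021 − 1.2329) / 0.0233 = 501.80 s.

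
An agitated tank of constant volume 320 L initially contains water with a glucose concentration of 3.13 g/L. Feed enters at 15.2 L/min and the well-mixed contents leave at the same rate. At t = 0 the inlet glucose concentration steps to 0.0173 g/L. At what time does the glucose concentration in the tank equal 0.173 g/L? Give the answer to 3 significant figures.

Accumulation = in − out for the solute gives V dC/dt = Q(C_in − C), so τ = V/Q = 21.053 min.
C(t) = C_in + (C₀ − C_in) e^(−t/τ). Set C = 0.173 and solve for t:
e^(−t/τ) = (C − C_in)/(C₀ − C_in) = (0.173 − 0.0173)/(3.13 − 0.0173) = 0.050021
t = −τ ln(…) = 21.053 × 2.9953 = 63.059 min.

63.1 min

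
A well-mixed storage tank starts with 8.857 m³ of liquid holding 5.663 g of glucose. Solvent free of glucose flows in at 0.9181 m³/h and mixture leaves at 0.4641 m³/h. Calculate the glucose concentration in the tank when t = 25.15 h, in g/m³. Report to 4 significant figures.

0.1198 g/m³

Let m(t) be the amount of glucose. Volume: V(t) = V₀ + (Q_in − Q_out) t = 8.857 + 0.454000 t; V(25.15) = 20.2751 m³.
Species balance (pure solvent in): dm/dt = −Q_out · m/V(t).
Separate: dm/m = −Q_out dt/V(t) ⇒ ln(m/m₀) = −(Q_out/(Q_in−Q_out)) ln(V/V₀).
m = m₀ (V₀/V)^(Q_out/(Q_in−Q_out)) = 5.663 × (8.857/20.2751)^(1.02225) = 2.42867 g.
C = m/V = 2.42867/20.2751 = 0.119786 g/m³.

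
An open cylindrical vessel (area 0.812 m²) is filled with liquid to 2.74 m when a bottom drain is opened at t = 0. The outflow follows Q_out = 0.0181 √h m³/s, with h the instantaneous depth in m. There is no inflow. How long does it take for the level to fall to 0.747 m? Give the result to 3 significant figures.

71.0 s

With no inflow, A dh/dt = −0.0181 √h.
This is separable: 2 d(√h)/dt = −0.0181/A, so √h = √h₀ − (0.0181/(2A)) t.
t = 2A(√h₀ − √h)/0.0181 = 2·0.812·(√2.74 − √0.747)/0.0181
  = 1.6240 × (1.6553 − 0.86429) / 0.0181 = 70.972 s.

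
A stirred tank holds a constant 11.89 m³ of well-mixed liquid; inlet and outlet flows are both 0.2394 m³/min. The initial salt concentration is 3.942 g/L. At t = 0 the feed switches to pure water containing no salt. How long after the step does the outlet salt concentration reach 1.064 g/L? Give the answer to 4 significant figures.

65.04 min

Species balance: V dC/dt = Q(C_in − C) ⇒ τ = V/Q = 49.6658 min.
C(t) = C_in + (C₀ − C_in) e^(−t/τ). Set C = 1.064 and solve for t:
e^(−t/τ) = (C − C_in)/(C₀ − C_in) = (1.064 − 0)/(3.942 − 0) = 0.269914
t = −τ ln(…) = 49.6658 × 1.30965 = 65.0450 min.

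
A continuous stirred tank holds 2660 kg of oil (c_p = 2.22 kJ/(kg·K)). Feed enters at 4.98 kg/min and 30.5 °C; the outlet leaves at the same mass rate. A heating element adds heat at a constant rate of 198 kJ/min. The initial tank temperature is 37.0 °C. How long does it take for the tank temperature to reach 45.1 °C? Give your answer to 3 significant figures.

661 min

M c_p dT/dt = ṁ c_p (T_in − T) + Q̇.
τ = M/ṁ = 534.14 min; T_ss = T_in + Q̇/(ṁ c_p) = 48.409 °C.
T(t) = T_ss + (T₀ − T_ss) e^(−t/τ). Set T = 45.1:
e^(−t/τ) = (45.1 − 48.409)/(37.0 − 48.409) = 0.29006
t = −534.14 · ln(0.29006) = 661.08 min.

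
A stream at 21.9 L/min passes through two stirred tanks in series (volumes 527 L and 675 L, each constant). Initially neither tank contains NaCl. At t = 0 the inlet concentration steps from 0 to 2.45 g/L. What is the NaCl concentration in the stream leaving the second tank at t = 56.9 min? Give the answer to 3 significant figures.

Time constants: τᵢ = Vᵢ/Q for each well-mixed tank.
τ₁ = 527/21.9 = 24.064 min; τ₂ = 675/21.9 = 30.822 min.
Solving the cascade with C₁(0)=C₂(0)=0 gives C₂(t) = C_in[1 − (τ₁ e^(−t/τ₁) − τ₂ e^(−t/τ₂))/(τ₁ − τ₂)].
At t = 56.9: e^(−t/τ₁) = 0.093993, e^(−t/τ₂) = 0.15785.
C₂ = 2.45·[1 − (24.064·0.093993 − 30.822·0.15785)/(-6.7580)] = 2.45·0.61475 = 1.5061 g/L.

1.51 g/L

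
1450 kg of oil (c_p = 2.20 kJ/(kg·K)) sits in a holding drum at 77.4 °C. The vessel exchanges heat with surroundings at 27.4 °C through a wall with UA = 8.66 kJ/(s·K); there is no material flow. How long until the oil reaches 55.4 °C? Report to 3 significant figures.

Energy balance: M c_p dT/dt = −UA(T − T_amb).
τ = M c_p/UA = 368.36 s; T_ss = T_amb = 27.400 °C.
T(t) = T_ss + (T₀ − T_ss)e^(−t/τ); set T = 55.4:
t = −τ ln[(T − T_ss)/(T₀ − T_ss)] = −368.36 · ln(0.56000) = 213.58 s.

214 s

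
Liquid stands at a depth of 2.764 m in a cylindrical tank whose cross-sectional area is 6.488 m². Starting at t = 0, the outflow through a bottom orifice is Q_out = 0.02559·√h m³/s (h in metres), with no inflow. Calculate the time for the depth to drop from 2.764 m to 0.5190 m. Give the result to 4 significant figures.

477.7 s

Mass balance (ρ constant): A dh/dt = −0.02559 √h.
This is separable: 2 d(√h)/dt = −0.02559/A, so √h = √h₀ − (0.02559/(2A)) t.
t = 2A(√h₀ − √h)/0.02559 = 2·6.488·(√2.764 − √0.5190)/0.02559
  = 12.9760 × (1.66253 − 0.720417) / 0.02559 = 477.719 s.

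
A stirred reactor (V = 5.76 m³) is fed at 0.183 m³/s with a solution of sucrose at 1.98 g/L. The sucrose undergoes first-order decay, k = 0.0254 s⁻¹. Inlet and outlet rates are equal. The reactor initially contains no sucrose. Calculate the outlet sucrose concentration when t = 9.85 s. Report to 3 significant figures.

V dC/dt = Q(C_in − C) − k V C.
dC/dt = (Q/V) C_in − (Q/V + k) C; effective rate a = Q/V + k = 0.031771 + 0.0254 = 0.057171 s⁻¹.
C_ss = Q C_in/(Q + kV) = 1.1003 g/L; C(t) = C_ss + (C₀ − C_ss) e^(−a t).
C(9.85) = 1.1003 + (-1.1003)·e^(−0.057171·9.85) = 1.1003 + (-1.1003)·0.56942 = 0.47377 g/L.

0.474 g/L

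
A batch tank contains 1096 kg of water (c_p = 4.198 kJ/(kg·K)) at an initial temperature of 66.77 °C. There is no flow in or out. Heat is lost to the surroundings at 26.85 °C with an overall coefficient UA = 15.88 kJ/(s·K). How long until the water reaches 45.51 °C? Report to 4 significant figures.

220.3 s

M c_p dT/dt = −UA(T − T_amb).
τ = M c_p/UA = 289.736 s; T_ss = T_amb = 26.8500 °C.
T(t) = T_ss + (T₀ − T_ss)e^(−t/τ); set T = 45.51:
t = −τ ln[(T − T_ss)/(T₀ − T_ss)] = −289.736 · ln(0.467435) = 220.343 s.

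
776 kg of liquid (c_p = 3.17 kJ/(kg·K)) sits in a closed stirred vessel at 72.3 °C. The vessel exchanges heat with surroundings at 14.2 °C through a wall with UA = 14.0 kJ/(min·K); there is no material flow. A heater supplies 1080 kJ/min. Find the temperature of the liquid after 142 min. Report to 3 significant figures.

Heat balance on the well-mixed liquid: M c_p dT/dt = −UA(T − T_amb) + Q̇.
dT/dt = (T_ss − T)/τ with T_ss = T_amb + Q̇/UA = 14.2 + 1080/14.0 = 91.343 °C, τ = M c_p/UA = 776·3.17/14.0 = 175.71 min.
T approaches T_ss exponentially: T(t) = T_ss + (T₀ − T_ss) e^(−t/τ).
T(142) = 91.343 + (-19.043)·0.44568 = 82.856 °C.

82.9 °C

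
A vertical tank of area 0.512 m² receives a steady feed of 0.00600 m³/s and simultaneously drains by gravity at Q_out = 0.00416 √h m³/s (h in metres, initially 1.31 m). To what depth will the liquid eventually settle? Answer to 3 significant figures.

Level balance: A dh/dt = 0.00600 − 0.00416 √h. Setting dh/dt = 0:
Q_in = 0.00416 √h_ss ⇒ √h_ss = 0.00600/0.00416 = 1.4423.
h_ss = 1.4423² = 2.0803 m. (Since h₀ = 1.31 m < h_ss, the level will rise toward this value.)

2.08 m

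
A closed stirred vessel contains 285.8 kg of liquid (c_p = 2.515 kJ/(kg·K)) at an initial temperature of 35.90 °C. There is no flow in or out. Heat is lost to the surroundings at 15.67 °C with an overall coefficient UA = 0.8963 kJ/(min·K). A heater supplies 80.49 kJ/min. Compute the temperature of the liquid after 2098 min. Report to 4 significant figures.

Energy balance: M c_p dT/dt = −UA(T − T_amb) + Q̇.
dT/dt = (T_ss − T)/τ with T_ss = T_amb + Q̇/UA = 15.67 + 80.49/0.8963 = 105.473 °C, τ = M c_p/UA = 285.8·2.515/0.8963 = 801.949 min.
Solution: T(t) = T_ss + (T₀ − T_ss) e^(−t/τ).
T(2098) = 105.473 + (-69.5725)·0.0730854 = 100.388 °C.

100.4 °C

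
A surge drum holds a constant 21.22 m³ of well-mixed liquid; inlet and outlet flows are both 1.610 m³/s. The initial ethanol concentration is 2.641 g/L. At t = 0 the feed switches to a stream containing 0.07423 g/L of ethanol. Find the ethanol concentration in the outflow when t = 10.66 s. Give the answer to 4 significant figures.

1.217 g/L

Unsteady species balance (constant V, well mixed): V dC/dt = Q(C_in − C).
So dC/dt = (C_in − C)/τ with τ = V/Q = 21.22/1.610 = 13.1801 s.
This is linear first-order; C(t) = C_in + (C₀ − C_in) e^(−t/τ).
C(10.66) = 0.07423 + (2.641 − 0.07423)·e^(−10.66/13.1801) = 0.07423 + (2.56677)·0.445395 = 1.21746 g/L.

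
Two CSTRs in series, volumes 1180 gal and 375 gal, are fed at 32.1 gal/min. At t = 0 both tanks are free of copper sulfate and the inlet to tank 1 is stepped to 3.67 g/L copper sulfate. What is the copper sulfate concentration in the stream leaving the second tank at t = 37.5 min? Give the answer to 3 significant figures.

Each tank obeys Vᵢ dCᵢ/dt = Q(Cᵢ₋₁ − Cᵢ), so τᵢ = Vᵢ/Q.
τ₁ = 1180/32.1 = 36.760 min; τ₂ = 375/32.1 = 11.682 min.
Solving the cascade with C₁(0)=C₂(0)=0 gives C₂(t) = C_in[1 − (τ₁ e^(−t/τ₁) − τ₂ e^(−t/τ₂))/(τ₁ − τ₂)].
At t = 37.5: e^(−t/τ₁) = 0.36055, e^(−t/τ₂) = 0.040357.
C₂ = 3.67·[1 − (36.760·0.36055 − 11.682·0.040357)/(25.078)] = 3.67·0.49029 = 1.7994 g/L.

1.80 g/L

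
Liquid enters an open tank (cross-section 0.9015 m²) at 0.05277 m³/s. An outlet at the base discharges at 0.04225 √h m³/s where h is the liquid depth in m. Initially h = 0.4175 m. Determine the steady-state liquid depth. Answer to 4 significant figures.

1.560 m

Level balance: A dh/dt = 0.05277 − 0.04225 √h. Setting dh/dt = 0:
Q_in = 0.04225 √h_ss ⇒ √h_ss = 0.05277/0.04225 = 1.24899.
h_ss = 1.24899² = 1.55999 m. (Since h₀ = 0.4175 m < h_ss, the level will rise toward this value.)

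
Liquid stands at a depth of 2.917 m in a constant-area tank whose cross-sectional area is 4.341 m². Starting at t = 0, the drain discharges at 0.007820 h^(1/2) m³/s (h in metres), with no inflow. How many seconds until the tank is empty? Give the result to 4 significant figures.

1896 s

Volume balance on the tank: A dh/dt = −0.007820 √h.
∫ h^(−1/2) dh = −(0.007820/A) ∫ dt, giving 2√h = 2√h₀ − (0.007820/A) t.
Tank is empty when √h = 0: t_empty = 2A√h₀/0.007820.
t_empty = 2·4.341·√2.917/0.007820 = 8.68200·1.70792/0.007820 = 1896.19 s.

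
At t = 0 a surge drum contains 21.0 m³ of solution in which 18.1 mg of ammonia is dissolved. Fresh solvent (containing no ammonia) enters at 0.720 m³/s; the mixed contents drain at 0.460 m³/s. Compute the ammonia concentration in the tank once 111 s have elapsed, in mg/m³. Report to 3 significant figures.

Total volume: dV/dt = Q_in − Q_out = 0.26000 m³/s, so V(t) = 21.0 + 0.26000 t and V(111) = 49.860 m³.
Species balance (pure solvent in): dm/dt = −Q_out · m/V(t).
Separate: dm/m = −Q_out dt/V(t) ⇒ ln(m/m₀) = −(Q_out/(Q_in−Q_out)) ln(V/V₀).
m = m₀ (V₀/V)^(Q_out/(Q_in−Q_out)) = 18.1 × (21.0/49.860)^(1.7692) = 3.9199 mg.
C = m/V = 3.9199/49.860 = 0.078618 mg/m³.

0.0786 mg/m³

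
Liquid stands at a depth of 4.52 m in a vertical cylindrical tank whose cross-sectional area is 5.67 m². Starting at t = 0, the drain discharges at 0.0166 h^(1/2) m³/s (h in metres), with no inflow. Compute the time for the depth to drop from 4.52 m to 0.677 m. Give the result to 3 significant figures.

A dh/dt = −Q_out = −0.0166 √h.
This is separable: 2 d(√h)/dt = −0.0166/A, so √h = √h₀ − (0.0166/(2A)) t.
t = 2A(√h₀ − √h)/0.0166 = 2·5.67·(√4.52 − √0.677)/0.0166
  = 11.340 × (2.1260 − 0.82280) / 0.0166 = 890.28 s.

890 s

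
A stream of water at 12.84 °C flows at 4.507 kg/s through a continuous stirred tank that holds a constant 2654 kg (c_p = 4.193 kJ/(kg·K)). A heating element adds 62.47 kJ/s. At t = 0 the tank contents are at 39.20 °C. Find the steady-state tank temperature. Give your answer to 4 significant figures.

16.15 °C

M c_p dT/dt = ṁ c_p (T_in − T) + Q̇.
At steady state dT/dt = 0 ⇒ T_ss = T_in + Q̇/(ṁ c_p) = 12.84 + 62.47/(4.507·4.193) = 16.1457 °C.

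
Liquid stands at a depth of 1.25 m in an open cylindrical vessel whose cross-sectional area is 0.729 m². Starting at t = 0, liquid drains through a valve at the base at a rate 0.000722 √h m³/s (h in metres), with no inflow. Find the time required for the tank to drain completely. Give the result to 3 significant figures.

Accumulation of liquid (constant cross-section A): A dh/dt = −0.000722 √h.
Separate and integrate: 2(√h − √h₀) = −(0.000722/A) t.
Tank is empty when √h = 0: t_empty = 2A√h₀/0.000722.
t_empty = 2·0.729·√1.25/0.000722 = 1.4580·1.1180/0.000722 = 2257.7 s.

2260 s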